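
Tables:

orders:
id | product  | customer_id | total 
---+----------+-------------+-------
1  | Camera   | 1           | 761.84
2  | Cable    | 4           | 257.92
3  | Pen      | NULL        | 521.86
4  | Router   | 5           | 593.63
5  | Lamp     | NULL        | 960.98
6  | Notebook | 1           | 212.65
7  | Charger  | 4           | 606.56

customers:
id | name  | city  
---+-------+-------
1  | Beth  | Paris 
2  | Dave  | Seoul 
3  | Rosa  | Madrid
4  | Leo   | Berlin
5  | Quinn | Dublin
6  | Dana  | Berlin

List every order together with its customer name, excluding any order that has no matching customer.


INNER JOIN keeps only orders rows whose customer_id matches an id in customers. Walk through each order:
  - order 1 (Camera): customer_id=1 -> matches Beth
  - order 2 (Cable): customer_id=4 -> matches Leo
  - order 3 (Pen): customer_id=NULL, no match -> dropped
  - order 4 (Router): customer_id=5 -> matches Quinn
  - order 5 (Lamp): customer_id=NULL, no match -> dropped
  - order 6 (Notebook): customer_id=1 -> matches Beth
  - order 7 (Charger): customer_id=4 -> matches Leo
So 2 of 7 rows are dropped.

SQL:
SELECT a.product, b.name AS customer
FROM orders a
INNER JOIN customers b ON a.customer_id = b.id

Result:
product  | customer
---------+---------
Camera   | Beth    
Cable    | Leo     
Router   | Quinn   
Notebook | Beth    
Charger  | Leo     


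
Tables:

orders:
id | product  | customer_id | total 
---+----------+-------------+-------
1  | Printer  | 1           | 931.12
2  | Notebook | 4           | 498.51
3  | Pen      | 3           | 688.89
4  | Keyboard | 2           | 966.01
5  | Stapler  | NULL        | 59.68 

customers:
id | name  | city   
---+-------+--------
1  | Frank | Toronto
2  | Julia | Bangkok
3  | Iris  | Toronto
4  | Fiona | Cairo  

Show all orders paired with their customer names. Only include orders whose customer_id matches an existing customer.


INNER JOIN keeps only orders rows whose customer_id matches an id in customers. Walk through each order:
  - order 1 (Printer): customer_id=1 -> matches Frank
  - order 2 (Notebook): customer_id=4 -> matches Fiona
  - order 3 (Pen): customer_id=3 -> matches Iris
  - order 4 (Keyboard): customer_id=2 -> matches Julia
  - order 5 (Stapler): customer_id=NULL, no match -> dropped
So 1 of 5 rows is dropped.

SQL:
SELECT a.product, b.name AS customer
FROM orders a
INNER JOIN customers b ON a.customer_id = b.id

Result:
product  | customer
---------+---------
Printer  | Frank   
Notebook | Fiona   
Pen      | Iris    
Keyboard | Julia   


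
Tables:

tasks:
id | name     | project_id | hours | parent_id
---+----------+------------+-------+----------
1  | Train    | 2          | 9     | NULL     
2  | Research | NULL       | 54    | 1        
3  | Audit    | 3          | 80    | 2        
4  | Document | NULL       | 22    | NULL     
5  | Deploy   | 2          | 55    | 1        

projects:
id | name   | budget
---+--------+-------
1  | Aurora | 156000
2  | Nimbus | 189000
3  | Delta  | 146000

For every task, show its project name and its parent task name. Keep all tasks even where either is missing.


Two LEFT JOINs from the same base table tasks: one to projects via project_id, one to tasks itself via parent_id. Both are LEFT so every task is preserved.
Match against projects:
  - task 1 (Train): project_id=2 -> matches Nimbus
  - task 2 (Research): project_id=NULL, no match -> kept with NULL
  - task 3 (Audit): project_id=3 -> matches Delta
  - task 4 (Document): project_id=NULL, no match -> kept with NULL
  - task 5 (Deploy): project_id=2 -> matches Nimbus
Match against tasks (self):
  - task 1 (Train): parent_id=NULL -> NULL
  - task 2 (Research): parent_id=1 -> Train
  - task 3 (Audit): parent_id=2 -> Research
  - task 4 (Document): parent_id=NULL -> NULL
  - task 5 (Deploy): parent_id=1 -> Train

SQL:
SELECT a.name, b.name AS project, c.name AS parent
FROM tasks a
LEFT JOIN projects b ON a.project_id = b.id
LEFT JOIN tasks c ON a.parent_id = c.id

Result:
name     | project | parent  
---------+---------+---------
Train    | Nimbus  | NULL    
Research | NULL    | Train   
Audit    | Delta   | Research
Document | NULL    | NULL    
Deploy   | Nimbus  | Train   


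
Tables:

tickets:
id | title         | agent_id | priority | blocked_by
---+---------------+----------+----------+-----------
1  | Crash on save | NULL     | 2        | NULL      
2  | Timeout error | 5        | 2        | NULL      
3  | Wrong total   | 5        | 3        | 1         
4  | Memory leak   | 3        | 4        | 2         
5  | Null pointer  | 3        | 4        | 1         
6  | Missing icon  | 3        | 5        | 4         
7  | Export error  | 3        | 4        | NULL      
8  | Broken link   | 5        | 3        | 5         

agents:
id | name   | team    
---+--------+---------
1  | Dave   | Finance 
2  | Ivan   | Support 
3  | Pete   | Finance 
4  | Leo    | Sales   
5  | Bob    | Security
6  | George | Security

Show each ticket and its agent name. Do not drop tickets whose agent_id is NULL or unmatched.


LEFT JOIN keeps every row from tickets (the left table); where agent_id has no match in agents, the agent columns become NULL. Walk through each ticket:
  - ticket 1 (Crash on save): agent_id=NULL, no match -> kept with NULL
  - ticket 2 (Timeout error): agent_id=5 -> matches Bob
  - ticket 3 (Wrong total): agent_id=5 -> matches Bob
  - ticket 4 (Memory leak): agent_id=3 -> matches Pete
  - ticket 5 (Null pointer): agent_id=3 -> matches Pete
  - ticket 6 (Missing icon): agent_id=3 -> matches Pete
  - ticket 7 (Export error): agent_id=3 -> matches Pete
  - ticket 8 (Broken link): agent_id=5 -> matches Bob
All 8 rows appear; 1 has NULL agent.

SQL:
SELECT a.title, b.name AS agent
FROM tickets a
LEFT JOIN agents b ON a.agent_id = b.id

Result:
title         | agent
--------------+------
Crash on save | NULL 
Timeout error | Bob  
Wrong total   | Bob  
Memory leak   | Pete 
Null pointer  | Pete 
Missing icon  | Pete 
Export error  | Pete 
Broken link   | Bob  


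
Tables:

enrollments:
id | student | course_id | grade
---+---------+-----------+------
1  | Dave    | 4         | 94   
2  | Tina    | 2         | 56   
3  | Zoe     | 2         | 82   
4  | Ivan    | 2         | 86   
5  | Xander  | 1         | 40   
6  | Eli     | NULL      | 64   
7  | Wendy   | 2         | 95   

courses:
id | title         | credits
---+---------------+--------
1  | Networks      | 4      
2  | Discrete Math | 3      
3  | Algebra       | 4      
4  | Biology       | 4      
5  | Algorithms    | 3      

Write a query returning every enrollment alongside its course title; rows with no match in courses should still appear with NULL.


LEFT JOIN keeps every row from enrollments (the left table); where course_id has no match in courses, the course columns become NULL. Walk through each enrollment:
  - enrollment 1 (Dave): course_id=4 -> matches Biology
  - enrollment 2 (Tina): course_id=2 -> matches Discrete Math
  - enrollment 3 (Zoe): course_id=2 -> matches Discrete Math
  - enrollment 4 (Ivan): course_id=2 -> matches Discrete Math
  - enrollment 5 (Xander): course_id=1 -> matches Networks
  - enrollment 6 (Eli): course_id=NULL, no match -> kept with NULL
  - enrollment 7 (Wendy): course_id=2 -> matches Discrete Math
All 7 rows appear; 1 has NULL course.

SQL:
SELECT a.student, b.title AS course
FROM enrollments a
LEFT JOIN courses b ON a.course_id = b.id

Result:
student | course       
--------+--------------
Dave    | Biology      
Tina    | Discrete Math
Zoe     | Discrete Math
Ivan    | Discrete Math
Xander  | Networks     
Eli     | NULL         
Wendy   | Discrete Math


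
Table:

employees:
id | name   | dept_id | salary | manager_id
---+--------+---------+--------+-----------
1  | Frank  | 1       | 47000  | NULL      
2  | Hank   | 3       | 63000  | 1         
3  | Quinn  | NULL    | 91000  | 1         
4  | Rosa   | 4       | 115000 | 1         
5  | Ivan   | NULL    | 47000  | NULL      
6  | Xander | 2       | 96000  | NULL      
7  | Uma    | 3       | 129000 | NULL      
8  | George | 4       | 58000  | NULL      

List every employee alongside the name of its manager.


This is a self-join: employees is joined to a second copy of itself, matching each row's manager_id to another row's id. Use LEFT JOIN so rows with manager_id=NULL are kept.
  - employee 1 (Frank): manager_id=NULL -> NULL
  - employee 2 (Hank): manager_id=1 -> Frank
  - employee 3 (Quinn): manager_id=1 -> Frank
  - employee 4 (Rosa): manager_id=1 -> Frank
  - employee 5 (Ivan): manager_id=NULL -> NULL
  - employee 6 (Xander): manager_id=NULL -> NULL
  - employee 7 (Uma): manager_id=NULL -> NULL
  - employee 8 (George): manager_id=NULL -> NULL

SQL:
SELECT a.name AS item, b.name AS manager
FROM employees a
LEFT JOIN employees b ON a.manager_id = b.id

Result:
item   | manager
-------+--------
Frank  | NULL   
Hank   | Frank  
Quinn  | Frank  
Rosa   | Frank  
Ivan   | NULL   
Xander | NULL   
Uma    | NULL   
George | NULL   


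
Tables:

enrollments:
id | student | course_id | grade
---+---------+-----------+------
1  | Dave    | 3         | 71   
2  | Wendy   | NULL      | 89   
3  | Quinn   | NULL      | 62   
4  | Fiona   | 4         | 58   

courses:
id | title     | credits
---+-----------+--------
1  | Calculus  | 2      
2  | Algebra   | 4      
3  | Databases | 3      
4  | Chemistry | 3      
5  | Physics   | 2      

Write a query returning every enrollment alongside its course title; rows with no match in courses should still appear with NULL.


LEFT JOIN keeps every row from enrollments (the left table); where course_id has no match in courses, the course columns become NULL. Walk through each enrollment:
  - enrollment 1 (Dave): course_id=3 -> matches Databases
  - enrollment 2 (Wendy): course_id=NULL, no match -> kept with NULL
  - enrollment 3 (Quinn): course_id=NULL, no match -> kept with NULL
  - enrollment 4 (Fiona): course_id=4 -> matches Chemistry
All 4 rows appear; 2 have NULL course.

SQL:
SELECT a.student, b.title AS course
FROM enrollments a
LEFT JOIN courses b ON a.course_id = b.id

Result:
student | course   
--------+----------
Dave    | Databases
Wendy   | NULL     
Quinn   | NULL     
Fiona   | Chemistry


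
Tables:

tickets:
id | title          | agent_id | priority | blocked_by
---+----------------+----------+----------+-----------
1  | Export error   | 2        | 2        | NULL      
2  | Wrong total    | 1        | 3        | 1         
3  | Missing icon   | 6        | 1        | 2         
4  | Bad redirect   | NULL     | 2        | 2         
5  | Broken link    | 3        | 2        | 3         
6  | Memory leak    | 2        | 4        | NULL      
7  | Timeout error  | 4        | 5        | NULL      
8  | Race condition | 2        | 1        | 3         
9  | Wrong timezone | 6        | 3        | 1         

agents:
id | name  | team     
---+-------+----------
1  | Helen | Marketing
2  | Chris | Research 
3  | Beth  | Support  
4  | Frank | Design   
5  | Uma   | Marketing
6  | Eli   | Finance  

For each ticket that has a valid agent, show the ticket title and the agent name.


INNER JOIN keeps only tickets rows whose agent_id matches an id in agents. Walk through each ticket:
  - ticket 1 (Export error): agent_id=2 -> matches Chris
  - ticket 2 (Wrong total): agent_id=1 -> matches Helen
  - ticket 3 (Missing icon): agent_id=6 -> matches Eli
  - ticket 4 (Bad redirect): agent_id=NULL, no match -> dropped
  - ticket 5 (Broken link): agent_id=3 -> matches Beth
  - ticket 6 (Memory leak): agent_id=2 -> matches Chris
  - ticket 7 (Timeout error): agent_id=4 -> matches Frank
  - ticket 8 (Race condition): agent_id=2 -> matches Chris
  - ticket 9 (Wrong timezone): agent_id=6 -> matches Eli
So 1 of 9 rows is dropped.

SQL:
SELECT a.title, b.name AS agent
FROM tickets a
INNER JOIN agents b ON a.agent_id = b.id

Result:
title          | agent
---------------+------
Export error   | Chris
Wrong total    | Helen
Missing icon   | Eli  
Broken link    | Beth 
Memory leak    | Chris
Timeout error  | Frank
Race condition | Chris
Wrong timezone | Eli  


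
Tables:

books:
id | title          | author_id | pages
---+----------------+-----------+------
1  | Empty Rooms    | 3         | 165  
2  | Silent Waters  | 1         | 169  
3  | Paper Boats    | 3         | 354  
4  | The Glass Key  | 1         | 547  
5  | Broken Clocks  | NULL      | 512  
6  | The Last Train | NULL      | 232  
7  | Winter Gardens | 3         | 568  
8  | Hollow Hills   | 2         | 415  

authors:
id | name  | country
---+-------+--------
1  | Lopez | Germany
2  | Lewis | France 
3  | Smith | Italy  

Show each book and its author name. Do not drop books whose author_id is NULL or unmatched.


LEFT JOIN keeps every row from books (the left table); where author_id has no match in authors, the author columns become NULL. Walk through each book:
  - book 1 (Empty Rooms): author_id=3 -> matches Smith
  - book 2 (Silent Waters): author_id=1 -> matches Lopez
  - book 3 (Paper Boats): author_id=3 -> matches Smith
  - book 4 (The Glass Key): author_id=1 -> matches Lopez
  - book 5 (Broken Clocks): author_id=NULL, no match -> kept with NULL
  - book 6 (The Last Train): author_id=NULL, no match -> kept with NULL
  - book 7 (Winter Gardens): author_id=3 -> matches Smith
  - book 8 (Hollow Hills): author_id=2 -> matches Lewis
All 8 rows appear; 2 have NULL author.

SQL:
SELECT a.title, b.name AS author
FROM books a
LEFT JOIN authors b ON a.author_id = b.id

Result:
title          | author
---------------+-------
Empty Rooms    | Smith 
Silent Waters  | Lopez 
Paper Boats    | Smith 
The Glass Key  | Lopez 
Broken Clocks  | NULL  
The Last Train | NULL  
Winter Gardens | Smith 
Hollow Hills   | Lewis 


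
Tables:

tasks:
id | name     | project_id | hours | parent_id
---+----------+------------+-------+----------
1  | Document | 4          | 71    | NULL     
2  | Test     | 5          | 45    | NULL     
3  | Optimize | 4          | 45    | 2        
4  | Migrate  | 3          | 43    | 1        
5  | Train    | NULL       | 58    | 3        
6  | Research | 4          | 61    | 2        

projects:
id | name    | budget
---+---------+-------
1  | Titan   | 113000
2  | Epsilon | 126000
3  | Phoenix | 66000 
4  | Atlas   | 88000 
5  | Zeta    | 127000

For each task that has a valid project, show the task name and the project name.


INNER JOIN keeps only tasks rows whose project_id matches an id in projects. Walk through each task:
  - task 1 (Document): project_id=4 -> matches Atlas
  - task 2 (Test): project_id=5 -> matches Zeta
  - task 3 (Optimize): project_id=4 -> matches Atlas
  - task 4 (Migrate): project_id=3 -> matches Phoenix
  - task 5 (Train): project_id=NULL, no match -> dropped
  - task 6 (Research): project_id=4 -> matches Atlas
So 1 of 6 rows is dropped.

SQL:
SELECT a.name, b.name AS project
FROM tasks a
INNER JOIN projects b ON a.project_id = b.id

Result:
name     | project
---------+--------
Document | Atlas  
Test     | Zeta   
Optimize | Atlas  
Migrate  | Phoenix
Research | Atlas  


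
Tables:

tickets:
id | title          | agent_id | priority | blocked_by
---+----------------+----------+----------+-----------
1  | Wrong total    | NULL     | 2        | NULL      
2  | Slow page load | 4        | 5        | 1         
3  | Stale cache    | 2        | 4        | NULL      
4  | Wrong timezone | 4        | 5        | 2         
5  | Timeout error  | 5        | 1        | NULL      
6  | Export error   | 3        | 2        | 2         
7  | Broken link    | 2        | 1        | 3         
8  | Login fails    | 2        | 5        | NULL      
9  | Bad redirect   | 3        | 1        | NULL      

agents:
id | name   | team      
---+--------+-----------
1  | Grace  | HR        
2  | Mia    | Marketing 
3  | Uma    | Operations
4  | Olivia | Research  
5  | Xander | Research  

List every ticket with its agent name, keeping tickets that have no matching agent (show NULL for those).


LEFT JOIN keeps every row from tickets (the left table); where agent_id has no match in agents, the agent columns become NULL. Walk through each ticket:
  - ticket 1 (Wrong total): agent_id=NULL, no match -> kept with NULL
  - ticket 2 (Slow page load): agent_id=4 -> matches Olivia
  - ticket 3 (Stale cache): agent_id=2 -> matches Mia
  - ticket 4 (Wrong timezone): agent_id=4 -> matches Olivia
  - ticket 5 (Timeout error): agent_id=5 -> matches Xander
  - ticket 6 (Export error): agent_id=3 -> matches Uma
  - ticket 7 (Broken link): agent_id=2 -> matches Mia
  - ticket 8 (Login fails): agent_id=2 -> matches Mia
  - ticket 9 (Bad redirect): agent_id=3 -> matches Uma
All 9 rows appear; 1 has NULL agent.

SQL:
SELECT a.title, b.name AS agent
FROM tickets a
LEFT JOIN agents b ON a.agent_id = b.id

Result:
title          | agent 
---------------+-------
Wrong total    | NULL  
Slow page load | Olivia
Stale cache    | Mia   
Wrong timezone | Olivia
Timeout error  | Xander
Export error   | Uma   
Broken link    | Mia   
Login fails    | Mia   
Bad redirect   | Uma   


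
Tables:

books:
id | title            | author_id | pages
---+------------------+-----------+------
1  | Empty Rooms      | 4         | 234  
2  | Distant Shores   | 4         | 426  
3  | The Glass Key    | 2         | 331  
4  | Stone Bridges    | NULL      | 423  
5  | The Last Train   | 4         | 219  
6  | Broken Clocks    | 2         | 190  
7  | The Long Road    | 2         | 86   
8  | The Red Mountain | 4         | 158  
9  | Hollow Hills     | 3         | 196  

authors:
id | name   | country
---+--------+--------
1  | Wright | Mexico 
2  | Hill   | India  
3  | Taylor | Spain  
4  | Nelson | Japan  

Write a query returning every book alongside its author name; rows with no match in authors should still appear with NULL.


LEFT JOIN keeps every row from books (the left table); where author_id has no match in authors, the author columns become NULL. Walk through each book:
  - book 1 (Empty Rooms): author_id=4 -> matches Nelson
  - book 2 (Distant Shores): author_id=4 -> matches Nelson
  - book 3 (The Glass Key): author_id=2 -> matches Hill
  - book 4 (Stone Bridges): author_id=NULL, no match -> kept with NULL
  - book 5 (The Last Train): author_id=4 -> matches Nelson
  - book 6 (Broken Clocks): author_id=2 -> matches Hill
  - book 7 (The Long Road): author_id=2 -> matches Hill
  - book 8 (The Red Mountain): author_id=4 -> matches Nelson
  - book 9 (Hollow Hills): author_id=3 -> matches Taylor
All 9 rows appear; 1 has NULL author.

SQL:
SELECT a.title, b.name AS author
FROM books a
LEFT JOIN authors b ON a.author_id = b.id

Result:
title            | author
-----------------+-------
Empty Rooms      | Nelson
Distant Shores   | Nelson
The Glass Key    | Hill  
Stone Bridges    | NULL  
The Last Train   | Nelson
Broken Clocks    | Hill  
The Long Road    | Hill  
The Red Mountain | Nelson
Hollow Hills     | Taylor


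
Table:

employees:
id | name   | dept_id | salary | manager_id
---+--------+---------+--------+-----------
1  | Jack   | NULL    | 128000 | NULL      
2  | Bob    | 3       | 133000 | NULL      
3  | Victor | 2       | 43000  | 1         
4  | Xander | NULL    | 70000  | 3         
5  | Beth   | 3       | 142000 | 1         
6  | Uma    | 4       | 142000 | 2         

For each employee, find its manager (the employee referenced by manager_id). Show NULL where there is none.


This is a self-join: employees is joined to a second copy of itself, matching each row's manager_id to another row's id. Use LEFT JOIN so rows with manager_id=NULL are kept.
  - employee 1 (Jack): manager_id=NULL -> NULL
  - employee 2 (Bob): manager_id=NULL -> NULL
  - employee 3 (Victor): manager_id=1 -> Jack
  - employee 4 (Xander): manager_id=3 -> Victor
  - employee 5 (Beth): manager_id=1 -> Jack
  - employee 6 (Uma): manager_id=2 -> Bob

SQL:
SELECT a.name AS item, b.name AS manager
FROM employees a
LEFT JOIN employees b ON a.manager_id = b.id

Result:
item   | manager
-------+--------
Jack   | NULL   
Bob    | NULL   
Victor | Jack   
Xander | Victor 
Beth   | Jack   
Uma    | Bob    


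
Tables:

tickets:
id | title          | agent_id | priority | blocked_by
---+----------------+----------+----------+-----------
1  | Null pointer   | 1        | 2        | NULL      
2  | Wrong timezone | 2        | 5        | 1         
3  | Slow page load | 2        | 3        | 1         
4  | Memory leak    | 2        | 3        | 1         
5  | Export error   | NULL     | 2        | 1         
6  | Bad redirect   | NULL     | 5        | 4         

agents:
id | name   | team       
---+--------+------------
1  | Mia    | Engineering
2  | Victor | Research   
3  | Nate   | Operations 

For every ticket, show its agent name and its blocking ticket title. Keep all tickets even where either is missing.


Two LEFT JOINs from the same base table tickets: one to agents via agent_id, one to tickets itself via blocked_by. Both are LEFT so every ticket is preserved.
Match against agents:
  - ticket 1 (Null pointer): agent_id=1 -> matches Mia
  - ticket 2 (Wrong timezone): agent_id=2 -> matches Victor
  - ticket 3 (Slow page load): agent_id=2 -> matches Victor
  - ticket 4 (Memory leak): agent_id=2 -> matches Victor
  - ticket 5 (Export error): agent_id=NULL, no match -> kept with NULL
  - ticket 6 (Bad redirect): agent_id=NULL, no match -> kept with NULL
Match against tickets (self):
  - ticket 1 (Null pointer): blocked_by=NULL -> NULL
  - ticket 2 (Wrong timezone): blocked_by=1 -> Null pointer
  - ticket 3 (Slow page load): blocked_by=1 -> Null pointer
  - ticket 4 (Memory leak): blocked_by=1 -> Null pointer
  - ticket 5 (Export error): blocked_by=1 -> Null pointer
  - ticket 6 (Bad redirect): blocked_by=4 -> Memory leak

SQL:
SELECT a.title, b.name AS agent, c.title AS blocked_by
FROM tickets a
LEFT JOIN agents b ON a.agent_id = b.id
LEFT JOIN tickets c ON a.blocked_by = c.id

Result:
title          | agent  | blocked_by  
---------------+--------+-------------
Null pointer   | Mia    | NULL        
Wrong timezone | Victor | Null pointer
Slow page load | Victor | Null pointer
Memory leak    | Victor | Null pointer
Export error   | NULL   | Null pointer
Bad redirect   | NULL   | Memory leak 


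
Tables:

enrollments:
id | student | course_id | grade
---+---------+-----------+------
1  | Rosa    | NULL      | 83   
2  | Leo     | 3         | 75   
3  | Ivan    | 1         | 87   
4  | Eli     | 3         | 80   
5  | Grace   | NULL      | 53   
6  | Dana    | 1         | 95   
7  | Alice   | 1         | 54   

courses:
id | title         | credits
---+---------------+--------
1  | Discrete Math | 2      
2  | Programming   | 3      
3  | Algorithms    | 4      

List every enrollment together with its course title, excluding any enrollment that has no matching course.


INNER JOIN keeps only enrollments rows whose course_id matches an id in courses. Walk through each enrollment:
  - enrollment 1 (Rosa): course_id=NULL, no match -> dropped
  - enrollment 2 (Leo): course_id=3 -> matches Algorithms
  - enrollment 3 (Ivan): course_id=1 -> matches Discrete Math
  - enrollment 4 (Eli): course_id=3 -> matches Algorithms
  - enrollment 5 (Grace): course_id=NULL, no match -> dropped
  - enrollment 6 (Dana): course_id=1 -> matches Discrete Math
  - enrollment 7 (Alice): course_id=1 -> matches Discrete Math
So 2 of 7 rows are dropped.

SQL:
SELECT a.student, b.title AS course
FROM enrollments a
INNER JOIN courses b ON a.course_id = b.id

Result:
student | course       
--------+--------------
Leo     | Algorithms   
Ivan    | Discrete Math
Eli     | Algorithms   
Dana    | Discrete Math
Alice   | Discrete Math


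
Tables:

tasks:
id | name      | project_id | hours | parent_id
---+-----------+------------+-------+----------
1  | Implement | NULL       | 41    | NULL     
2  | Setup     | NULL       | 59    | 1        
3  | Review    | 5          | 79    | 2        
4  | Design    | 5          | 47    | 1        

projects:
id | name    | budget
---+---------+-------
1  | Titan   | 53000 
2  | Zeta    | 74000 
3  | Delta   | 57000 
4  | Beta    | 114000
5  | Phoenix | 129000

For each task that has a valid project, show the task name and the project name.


INNER JOIN keeps only tasks rows whose project_id matches an id in projects. Walk through each task:
  - task 1 (Implement): project_id=NULL, no match -> dropped
  - task 2 (Setup): project_id=NULL, no match -> dropped
  - task 3 (Review): project_id=5 -> matches Phoenix
  - task 4 (Design): project_id=5 -> matches Phoenix
So 2 of 4 rows are dropped.

SQL:
SELECT a.name, b.name AS project
FROM tasks a
INNER JOIN projects b ON a.project_id = b.id

Result:
name   | project
-------+--------
Review | Phoenix
Design | Phoenix


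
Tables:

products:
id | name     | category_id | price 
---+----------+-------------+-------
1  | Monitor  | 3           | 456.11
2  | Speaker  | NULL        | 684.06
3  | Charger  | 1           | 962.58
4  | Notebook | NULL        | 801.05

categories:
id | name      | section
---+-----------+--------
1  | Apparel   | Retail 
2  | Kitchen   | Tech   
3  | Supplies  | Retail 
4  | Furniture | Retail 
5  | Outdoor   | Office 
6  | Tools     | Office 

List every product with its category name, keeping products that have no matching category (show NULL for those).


LEFT JOIN keeps every row from products (the left table); where category_id has no match in categories, the category columns become NULL. Walk through each product:
  - product 1 (Monitor): category_id=3 -> matches Supplies
  - product 2 (Speaker): category_id=NULL, no match -> kept with NULL
  - product 3 (Charger): category_id=1 -> matches Apparel
  - product 4 (Notebook): category_id=NULL, no match -> kept with NULL
All 4 rows appear; 2 have NULL category.

SQL:
SELECT a.name, b.name AS category
FROM products a
LEFT JOIN categories b ON a.category_id = b.id

Result:
name     | category
---------+---------
Monitor  | Supplies
Speaker  | NULL    
Charger  | Apparel 
Notebook | NULL    


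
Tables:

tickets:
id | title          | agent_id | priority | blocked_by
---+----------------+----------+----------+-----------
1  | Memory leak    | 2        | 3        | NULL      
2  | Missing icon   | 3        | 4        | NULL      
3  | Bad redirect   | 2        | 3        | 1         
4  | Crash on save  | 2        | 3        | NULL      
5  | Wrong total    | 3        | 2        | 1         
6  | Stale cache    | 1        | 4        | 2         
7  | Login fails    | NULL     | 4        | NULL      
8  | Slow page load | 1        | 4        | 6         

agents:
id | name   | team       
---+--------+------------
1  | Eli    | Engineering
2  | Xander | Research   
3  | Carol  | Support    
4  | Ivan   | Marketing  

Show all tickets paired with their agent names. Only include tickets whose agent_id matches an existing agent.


INNER JOIN keeps only tickets rows whose agent_id matches an id in agents. Walk through each ticket:
  - ticket 1 (Memory leak): agent_id=2 -> matches Xander
  - ticket 2 (Missing icon): agent_id=3 -> matches Carol
  - ticket 3 (Bad redirect): agent_id=2 -> matches Xander
  - ticket 4 (Crash on save): agent_id=2 -> matches Xander
  - ticket 5 (Wrong total): agent_id=3 -> matches Carol
  - ticket 6 (Stale cache): agent_id=1 -> matches Eli
  - ticket 7 (Login fails): agent_id=NULL, no match -> dropped
  - ticket 8 (Slow page load): agent_id=1 -> matches Eli
So 1 of 8 rows is dropped.

SQL:
SELECT a.title, b.name AS agent
FROM tickets a
INNER JOIN agents b ON a.agent_id = b.id

Result:
title          | agent 
---------------+-------
Memory leak    | Xander
Missing icon   | Carol 
Bad redirect   | Xander
Crash on save  | Xander
Wrong total    | Carol 
Stale cache    | Eli   
Slow page load | Eli   


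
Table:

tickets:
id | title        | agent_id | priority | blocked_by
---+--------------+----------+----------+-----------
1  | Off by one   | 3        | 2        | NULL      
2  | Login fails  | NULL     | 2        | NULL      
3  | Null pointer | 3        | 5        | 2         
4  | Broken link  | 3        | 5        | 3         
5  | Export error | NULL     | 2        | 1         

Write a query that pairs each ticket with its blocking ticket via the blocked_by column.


This is a self-join: tickets is joined to a second copy of itself, matching each row's blocked_by to another row's id. Use LEFT JOIN so rows with blocked_by=NULL are kept.
  - ticket 1 (Off by one): blocked_by=NULL -> NULL
  - ticket 2 (Login fails): blocked_by=NULL -> NULL
  - ticket 3 (Null pointer): blocked_by=2 -> Login fails
  - ticket 4 (Broken link): blocked_by=3 -> Null pointer
  - ticket 5 (Export error): blocked_by=1 -> Off by one

SQL:
SELECT a.title AS item, b.title AS blocked_by
FROM tickets a
LEFT JOIN tickets b ON a.blocked_by = b.id

Result:
item         | blocked_by  
-------------+-------------
Off by one   | NULL        
Login fails  | NULL        
Null pointer | Login fails 
Broken link  | Null pointer
Export error | Off by one  


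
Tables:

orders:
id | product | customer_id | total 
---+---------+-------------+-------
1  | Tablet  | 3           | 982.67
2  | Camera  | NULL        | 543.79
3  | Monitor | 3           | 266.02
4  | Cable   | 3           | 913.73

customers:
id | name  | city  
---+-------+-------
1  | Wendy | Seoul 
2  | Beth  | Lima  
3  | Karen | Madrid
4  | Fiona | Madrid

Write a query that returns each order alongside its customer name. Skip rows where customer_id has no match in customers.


INNER JOIN keeps only orders rows whose customer_id matches an id in customers. Walk through each order:
  - order 1 (Tablet): customer_id=3 -> matches Karen
  - order 2 (Camera): customer_id=NULL, no match -> dropped
  - order 3 (Monitor): customer_id=3 -> matches Karen
  - order 4 (Cable): customer_id=3 -> matches Karen
So 1 of 4 rows is dropped.

SQL:
SELECT a.product, b.name AS customer
FROM orders a
INNER JOIN customers b ON a.customer_id = b.id

Result:
product | customer
--------+---------
Tablet  | Karen   
Monitor | Karen   
Cable   | Karen   


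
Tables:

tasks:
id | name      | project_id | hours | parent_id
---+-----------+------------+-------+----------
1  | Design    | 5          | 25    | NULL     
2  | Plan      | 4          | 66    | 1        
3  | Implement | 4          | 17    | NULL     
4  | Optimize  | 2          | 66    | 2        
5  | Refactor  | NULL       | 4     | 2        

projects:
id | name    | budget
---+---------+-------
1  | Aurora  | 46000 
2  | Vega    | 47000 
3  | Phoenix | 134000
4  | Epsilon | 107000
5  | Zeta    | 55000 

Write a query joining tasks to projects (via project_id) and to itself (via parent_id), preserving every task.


Two LEFT JOINs from the same base table tasks: one to projects via project_id, one to tasks itself via parent_id. Both are LEFT so every task is preserved.
Match against projects:
  - task 1 (Design): project_id=5 -> matches Zeta
  - task 2 (Plan): project_id=4 -> matches Epsilon
  - task 3 (Implement): project_id=4 -> matches Epsilon
  - task 4 (Optimize): project_id=2 -> matches Vega
  - task 5 (Refactor): project_id=NULL, no match -> kept with NULL
Match against tasks (self):
  - task 1 (Design): parent_id=NULL -> NULL
  - task 2 (Plan): parent_id=1 -> Design
  - task 3 (Implement): parent_id=NULL -> NULL
  - task 4 (Optimize): parent_id=2 -> Plan
  - task 5 (Refactor): parent_id=2 -> Plan

SQL:
SELECT a.name, b.name AS project, c.name AS parent
FROM tasks a
LEFT JOIN projects b ON a.project_id = b.id
LEFT JOIN tasks c ON a.parent_id = c.id

Result:
name      | project | parent
----------+---------+-------
Design    | Zeta    | NULL  
Plan      | Epsilon | Design
Implement | Epsilon | NULL  
Optimize  | Vega    | Plan  
Refactor  | NULL    | Plan  


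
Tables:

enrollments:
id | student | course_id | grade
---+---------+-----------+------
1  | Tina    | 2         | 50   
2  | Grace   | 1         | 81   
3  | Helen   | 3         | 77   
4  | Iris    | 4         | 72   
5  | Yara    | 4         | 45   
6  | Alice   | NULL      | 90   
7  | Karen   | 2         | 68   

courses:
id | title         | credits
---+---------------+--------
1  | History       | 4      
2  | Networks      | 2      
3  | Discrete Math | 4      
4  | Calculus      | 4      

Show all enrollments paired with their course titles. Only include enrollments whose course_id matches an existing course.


INNER JOIN keeps only enrollments rows whose course_id matches an id in courses. Walk through each enrollment:
  - enrollment 1 (Tina): course_id=2 -> matches Networks
  - enrollment 2 (Grace): course_id=1 -> matches History
  - enrollment 3 (Helen): course_id=3 -> matches Discrete Math
  - enrollment 4 (Iris): course_id=4 -> matches Calculus
  - enrollment 5 (Yara): course_id=4 -> matches Calculus
  - enrollment 6 (Alice): course_id=NULL, no match -> dropped
  - enrollment 7 (Karen): course_id=2 -> matches Networks
So 1 of 7 rows is dropped.

SQL:
SELECT a.student, b.title AS course
FROM enrollments a
INNER JOIN courses b ON a.course_id = b.id

Result:
student | course       
--------+--------------
Tina    | Networks     
Grace   | History      
Helen   | Discrete Math
Iris    | Calculus     
Yara    | Calculus     
Karen   | Networks     


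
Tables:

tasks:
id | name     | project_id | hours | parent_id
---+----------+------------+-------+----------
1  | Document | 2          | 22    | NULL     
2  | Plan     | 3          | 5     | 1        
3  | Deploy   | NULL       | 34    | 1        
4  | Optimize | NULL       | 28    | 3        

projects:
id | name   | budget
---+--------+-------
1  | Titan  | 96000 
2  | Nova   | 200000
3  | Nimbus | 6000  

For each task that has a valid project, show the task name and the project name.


INNER JOIN keeps only tasks rows whose project_id matches an id in projects. Walk through each task:
  - task 1 (Document): project_id=2 -> matches Nova
  - task 2 (Plan): project_id=3 -> matches Nimbus
  - task 3 (Deploy): project_id=NULL, no match -> dropped
  - task 4 (Optimize): project_id=NULL, no match -> dropped
So 2 of 4 rows are dropped.

SQL:
SELECT a.name, b.name AS project
FROM tasks a
INNER JOIN projects b ON a.project_id = b.id

Result:
name     | project
---------+--------
Document | Nova   
Plan     | Nimbus 


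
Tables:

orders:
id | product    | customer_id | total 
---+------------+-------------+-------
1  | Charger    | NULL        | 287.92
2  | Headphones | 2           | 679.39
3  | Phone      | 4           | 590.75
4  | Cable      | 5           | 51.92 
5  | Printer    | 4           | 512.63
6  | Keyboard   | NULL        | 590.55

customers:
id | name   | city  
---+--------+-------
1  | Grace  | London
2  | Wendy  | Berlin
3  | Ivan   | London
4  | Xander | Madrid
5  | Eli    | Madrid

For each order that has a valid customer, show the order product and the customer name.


INNER JOIN keeps only orders rows whose customer_id matches an id in customers. Walk through each order:
  - order 1 (Charger): customer_id=NULL, no match -> dropped
  - order 2 (Headphones): customer_id=2 -> matches Wendy
  - order 3 (Phone): customer_id=4 -> matches Xander
  - order 4 (Cable): customer_id=5 -> matches Eli
  - order 5 (Printer): customer_id=4 -> matches Xander
  - order 6 (Keyboard): customer_id=NULL, no match -> dropped
So 2 of 6 rows are dropped.

SQL:
SELECT a.product, b.name AS customer
FROM orders a
INNER JOIN customers b ON a.customer_id = b.id

Result:
product    | customer
-----------+---------
Headphones | Wendy   
Phone      | Xander  
Cable      | Eli     
Printer    | Xander  


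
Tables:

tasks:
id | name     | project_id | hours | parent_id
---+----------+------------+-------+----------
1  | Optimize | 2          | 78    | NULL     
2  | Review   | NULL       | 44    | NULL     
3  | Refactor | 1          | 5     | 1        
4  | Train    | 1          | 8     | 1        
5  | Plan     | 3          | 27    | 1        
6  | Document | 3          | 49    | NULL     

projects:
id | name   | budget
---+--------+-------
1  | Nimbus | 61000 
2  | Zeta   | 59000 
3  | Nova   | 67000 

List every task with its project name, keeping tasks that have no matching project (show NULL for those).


LEFT JOIN keeps every row from tasks (the left table); where project_id has no match in projects, the project columns become NULL. Walk through each task:
  - task 1 (Optimize): project_id=2 -> matches Zeta
  - task 2 (Review): project_id=NULL, no match -> kept with NULL
  - task 3 (Refactor): project_id=1 -> matches Nimbus
  - task 4 (Train): project_id=1 -> matches Nimbus
  - task 5 (Plan): project_id=3 -> matches Nova
  - task 6 (Document): project_id=3 -> matches Nova
All 6 rows appear; 1 has NULL project.

SQL:
SELECT a.name, b.name AS project
FROM tasks a
LEFT JOIN projects b ON a.project_id = b.id

Result:
name     | project
---------+--------
Optimize | Zeta   
Review   | NULL   
Refactor | Nimbus 
Train    | Nimbus 
Plan     | Nova   
Document | Nova   


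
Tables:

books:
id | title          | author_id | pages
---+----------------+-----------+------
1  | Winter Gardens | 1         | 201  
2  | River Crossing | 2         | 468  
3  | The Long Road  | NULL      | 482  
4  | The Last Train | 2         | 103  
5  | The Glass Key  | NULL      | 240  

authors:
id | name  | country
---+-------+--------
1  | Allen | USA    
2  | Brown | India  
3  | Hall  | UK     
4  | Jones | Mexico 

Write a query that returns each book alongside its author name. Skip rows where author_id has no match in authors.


INNER JOIN keeps only books rows whose author_id matches an id in authors. Walk through each book:
  - book 1 (Winter Gardens): author_id=1 -> matches Allen
  - book 2 (River Crossing): author_id=2 -> matches Brown
  - book 3 (The Long Road): author_id=NULL, no match -> dropped
  - book 4 (The Last Train): author_id=2 -> matches Brown
  - book 5 (The Glass Key): author_id=NULL, no match -> dropped
So 2 of 5 rows are dropped.

SQL:
SELECT a.title, b.name AS author
FROM books a
INNER JOIN authors b ON a.author_id = b.id

Result:
title          | author
---------------+-------
Winter Gardens | Allen 
River Crossing | Brown 
The Last Train | Brown 


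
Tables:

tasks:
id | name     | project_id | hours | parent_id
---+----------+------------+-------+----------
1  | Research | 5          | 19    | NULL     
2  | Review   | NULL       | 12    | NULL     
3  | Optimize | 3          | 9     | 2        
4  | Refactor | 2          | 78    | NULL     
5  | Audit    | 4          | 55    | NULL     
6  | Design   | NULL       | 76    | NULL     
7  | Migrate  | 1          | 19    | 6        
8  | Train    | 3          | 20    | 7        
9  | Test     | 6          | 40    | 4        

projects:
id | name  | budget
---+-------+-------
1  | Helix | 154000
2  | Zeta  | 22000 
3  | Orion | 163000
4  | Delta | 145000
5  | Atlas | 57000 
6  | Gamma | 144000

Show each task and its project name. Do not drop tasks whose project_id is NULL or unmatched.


LEFT JOIN keeps every row from tasks (the left table); where project_id has no match in projects, the project columns become NULL. Walk through each task:
  - task 1 (Research): project_id=5 -> matches Atlas
  - task 2 (Review): project_id=NULL, no match -> kept with NULL
  - task 3 (Optimize): project_id=3 -> matches Orion
  - task 4 (Refactor): project_id=2 -> matches Zeta
  - task 5 (Audit): project_id=4 -> matches Delta
  - task 6 (Design): project_id=NULL, no match -> kept with NULL
  - task 7 (Migrate): project_id=1 -> matches Helix
  - task 8 (Train): project_id=3 -> matches Orion
  - task 9 (Test): project_id=6 -> matches Gamma
All 9 rows appear; 2 have NULL project.

SQL:
SELECT a.name, b.name AS project
FROM tasks a
LEFT JOIN projects b ON a.project_id = b.id

Result:
name     | project
---------+--------
Research | Atlas  
Review   | NULL   
Optimize | Orion  
Refactor | Zeta   
Audit    | Delta  
Design   | NULL   
Migrate  | Helix  
Train    | Orion  
Test     | Gamma  


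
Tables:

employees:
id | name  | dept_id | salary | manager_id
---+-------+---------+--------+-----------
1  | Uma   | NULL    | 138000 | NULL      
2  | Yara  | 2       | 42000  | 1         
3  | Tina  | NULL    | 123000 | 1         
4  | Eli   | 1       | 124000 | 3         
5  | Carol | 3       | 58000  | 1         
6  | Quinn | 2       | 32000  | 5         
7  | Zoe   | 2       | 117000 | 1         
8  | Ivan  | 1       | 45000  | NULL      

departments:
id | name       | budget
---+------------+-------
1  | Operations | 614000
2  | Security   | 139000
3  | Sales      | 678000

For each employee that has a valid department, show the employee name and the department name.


INNER JOIN keeps only employees rows whose dept_id matches an id in departments. Walk through each employee:
  - employee 1 (Uma): dept_id=NULL, no match -> dropped
  - employee 2 (Yara): dept_id=2 -> matches Security
  - employee 3 (Tina): dept_id=NULL, no match -> dropped
  - employee 4 (Eli): dept_id=1 -> matches Operations
  - employee 5 (Carol): dept_id=3 -> matches Sales
  - employee 6 (Quinn): dept_id=2 -> matches Security
  - employee 7 (Zoe): dept_id=2 -> matches Security
  - employee 8 (Ivan): dept_id=1 -> matches Operations
So 2 of 8 rows are dropped.

SQL:
SELECT a.name, b.name AS department
FROM employees a
INNER JOIN departments b ON a.dept_id = b.id

Result:
name  | department
------+-----------
Yara  | Security  
Eli   | Operations
Carol | Sales     
Quinn | Security  
Zoe   | Security  
Ivan  | Operations
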